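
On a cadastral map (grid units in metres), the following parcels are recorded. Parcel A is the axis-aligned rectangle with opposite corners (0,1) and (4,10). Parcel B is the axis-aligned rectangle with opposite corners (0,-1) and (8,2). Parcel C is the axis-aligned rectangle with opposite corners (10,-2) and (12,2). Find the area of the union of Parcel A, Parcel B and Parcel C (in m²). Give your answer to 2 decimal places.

By inclusion–exclusion:
Individual areas: |Parcel A| = 36, |Parcel B| = 24, |Parcel C| = 8.
|Parcel A∩Parcel B|: x∈[0,4], y∈[1,2] → 4·1 = 4.
|Parcel A∩Parcel C| = 0 (no overlap).
|Parcel B∩Parcel C| = 0 (no overlap).
|Parcel A∩Parcel B∩Parcel C| = 0.
|Parcel A ∪ Parcel B ∪ Parcel C| = 68 − 4 + 0 = 64.00.

64.00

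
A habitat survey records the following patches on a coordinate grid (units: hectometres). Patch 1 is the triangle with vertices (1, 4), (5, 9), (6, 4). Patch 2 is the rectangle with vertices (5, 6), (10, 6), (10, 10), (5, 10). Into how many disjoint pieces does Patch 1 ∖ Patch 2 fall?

Patch 1 ∖ Patch 2 is a single connected region.

1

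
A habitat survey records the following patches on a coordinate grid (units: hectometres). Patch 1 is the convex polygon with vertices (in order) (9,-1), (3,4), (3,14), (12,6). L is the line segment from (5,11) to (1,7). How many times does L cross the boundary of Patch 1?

1

The segment meets the boundary at (3,9).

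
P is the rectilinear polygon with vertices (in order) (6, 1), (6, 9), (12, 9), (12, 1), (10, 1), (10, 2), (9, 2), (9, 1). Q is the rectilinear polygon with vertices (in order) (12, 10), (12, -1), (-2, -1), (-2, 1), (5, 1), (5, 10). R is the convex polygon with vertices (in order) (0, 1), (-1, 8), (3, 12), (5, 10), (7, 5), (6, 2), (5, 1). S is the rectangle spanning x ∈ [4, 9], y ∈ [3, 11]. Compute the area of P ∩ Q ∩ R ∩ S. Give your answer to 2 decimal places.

2.58

The intersection is the polygon with vertices (7,5), (6.333,3), (6,3), (6,7.5).
By the shoelace formula its area is 2.58.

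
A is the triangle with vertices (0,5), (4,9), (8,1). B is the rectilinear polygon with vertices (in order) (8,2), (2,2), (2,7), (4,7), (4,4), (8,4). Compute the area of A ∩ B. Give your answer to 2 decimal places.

12.00

The intersection is the polygon with vertices (7.5,2), (6,2), (2,4), (2,7), (4,7), (4,4), (6.5,4).
By the shoelace formula its area is 12.00.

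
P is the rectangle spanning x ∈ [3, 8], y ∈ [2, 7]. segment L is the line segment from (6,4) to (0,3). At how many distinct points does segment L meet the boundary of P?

1

The segment meets the boundary at (3,3.5).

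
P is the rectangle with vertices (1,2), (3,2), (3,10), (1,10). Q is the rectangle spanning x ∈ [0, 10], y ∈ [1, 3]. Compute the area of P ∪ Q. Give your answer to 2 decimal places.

34.00

By inclusion–exclusion:
Individual areas: |P| = 16, |Q| = 20.
|P∩Q|: x∈[1,3], y∈[2,3] → 2·1 = 2.
|P ∪ Q| = 36 − 2 = 34.00.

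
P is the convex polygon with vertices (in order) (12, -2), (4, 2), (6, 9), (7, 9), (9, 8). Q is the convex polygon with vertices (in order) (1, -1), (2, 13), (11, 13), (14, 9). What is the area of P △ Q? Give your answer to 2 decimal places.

|P| = 46, |Q| = 104, |P∩Q| = 21.6446.
|P △ Q| = |P| + |Q| − 2·|P∩Q| = 46 + 104 − 43.2892 = 106.71.

106.71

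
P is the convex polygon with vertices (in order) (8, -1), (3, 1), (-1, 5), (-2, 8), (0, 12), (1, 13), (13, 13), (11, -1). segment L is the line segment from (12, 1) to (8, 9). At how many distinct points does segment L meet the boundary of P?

1

The segment meets the boundary at (11.444,2.111).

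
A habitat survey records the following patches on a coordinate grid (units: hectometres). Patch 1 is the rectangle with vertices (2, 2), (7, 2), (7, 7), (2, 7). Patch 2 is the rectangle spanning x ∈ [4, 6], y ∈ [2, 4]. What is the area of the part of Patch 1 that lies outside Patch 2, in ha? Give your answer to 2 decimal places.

|Patch 1∩Patch 2|: x∈[4,6], y∈[2,4] → 2·2 = 4.
|Patch 1| = 25.
|Patch 1 ∖ Patch 2| = |Patch 1| − |Patch 1∩Patch 2| = 25 − 4 = 21.00.

21.00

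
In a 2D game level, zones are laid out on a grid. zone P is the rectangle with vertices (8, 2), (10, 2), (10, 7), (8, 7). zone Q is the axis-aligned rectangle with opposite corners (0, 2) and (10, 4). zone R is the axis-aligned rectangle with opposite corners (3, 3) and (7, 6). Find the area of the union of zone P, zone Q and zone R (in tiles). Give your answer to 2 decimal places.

34.00

By inclusion–exclusion:
Individual areas: |zone P| = 10, |zone Q| = 20, |zone R| = 12.
|zone P∩zone Q|: x∈[8,10], y∈[2,4] → 2·2 = 4.
|zone P∩zone R| = 0 (no overlap).
|zone Q∩zone R|: x∈[3,7], y∈[3,4] → 4·1 = 4.
|zone P∩zone Q∩zone R| = 0.
|zone P ∪ zone Q ∪ zone R| = 42 − 8 + 0 = 34.00.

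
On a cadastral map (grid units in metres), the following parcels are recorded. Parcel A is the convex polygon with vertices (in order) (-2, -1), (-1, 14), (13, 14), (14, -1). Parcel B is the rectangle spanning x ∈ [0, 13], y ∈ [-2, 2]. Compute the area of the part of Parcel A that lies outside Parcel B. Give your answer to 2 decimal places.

|Parcel A| = 225, |Parcel A∩Parcel B| = 39.
|Parcel A ∖ Parcel B| = |Parcel A| − |Parcel A∩Parcel B| = 225 − 39 = 186.00.

186.00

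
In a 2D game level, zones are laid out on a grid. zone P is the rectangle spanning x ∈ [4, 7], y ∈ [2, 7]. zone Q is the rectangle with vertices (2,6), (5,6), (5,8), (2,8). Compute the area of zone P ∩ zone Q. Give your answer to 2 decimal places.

|zone P∩zone Q|: x∈[4,5], y∈[6,7] → 1·1 = 1.

1.00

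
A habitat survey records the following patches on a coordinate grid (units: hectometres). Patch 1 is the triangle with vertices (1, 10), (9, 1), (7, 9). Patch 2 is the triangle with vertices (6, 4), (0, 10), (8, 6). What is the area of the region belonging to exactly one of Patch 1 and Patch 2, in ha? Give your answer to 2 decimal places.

18.13

|Patch 1| = 23, |Patch 2| = 12, |Patch 1∩Patch 2| = 8.4366.
|Patch 1 △ Patch 2| = |Patch 1| + |Patch 2| − 2·|Patch 1∩Patch 2| = 23 + 12 − 16.8731 = 18.13.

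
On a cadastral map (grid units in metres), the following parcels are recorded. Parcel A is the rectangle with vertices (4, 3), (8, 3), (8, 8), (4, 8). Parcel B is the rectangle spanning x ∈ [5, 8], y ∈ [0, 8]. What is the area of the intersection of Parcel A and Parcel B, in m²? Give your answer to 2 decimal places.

|Parcel A∩Parcel B|: x∈[5,8], y∈[3,8] → 3·5 = 15.

15.00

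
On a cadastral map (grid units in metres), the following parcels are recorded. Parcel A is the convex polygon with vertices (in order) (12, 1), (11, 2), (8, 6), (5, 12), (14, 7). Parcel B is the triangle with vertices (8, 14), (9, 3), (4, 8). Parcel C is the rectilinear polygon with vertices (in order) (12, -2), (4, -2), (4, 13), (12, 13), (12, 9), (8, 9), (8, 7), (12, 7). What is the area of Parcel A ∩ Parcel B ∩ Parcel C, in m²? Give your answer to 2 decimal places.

7.45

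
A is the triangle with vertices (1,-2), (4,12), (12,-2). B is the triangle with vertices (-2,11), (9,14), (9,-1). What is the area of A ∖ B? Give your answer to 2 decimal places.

42.57

|A| = 77, |A∩B| = 34.4329.
|A ∖ B| = |A| − |A∩B| = 77 − 34.4329 = 42.57.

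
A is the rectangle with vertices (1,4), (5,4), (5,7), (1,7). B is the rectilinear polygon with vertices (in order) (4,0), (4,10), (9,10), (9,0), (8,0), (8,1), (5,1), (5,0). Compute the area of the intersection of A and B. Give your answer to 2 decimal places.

The intersection is the polygon with vertices (5,7), (5,4), (4,4), (4,7).
By the shoelace formula its area is 3.00.

3.00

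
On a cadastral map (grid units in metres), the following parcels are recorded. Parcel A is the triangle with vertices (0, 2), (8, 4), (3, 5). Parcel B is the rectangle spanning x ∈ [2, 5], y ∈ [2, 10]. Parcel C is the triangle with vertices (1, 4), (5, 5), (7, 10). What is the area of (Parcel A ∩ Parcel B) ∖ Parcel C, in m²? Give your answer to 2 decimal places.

5.03

|Parcel A ∩ Parcel B| = 5.475.
|(Parcel A ∩ Parcel B) ∩ Parcel C| = 0.4444.
|(Parcel A ∩ Parcel B) ∖ Parcel C| = 5.475 − 0.4444 = 5.03.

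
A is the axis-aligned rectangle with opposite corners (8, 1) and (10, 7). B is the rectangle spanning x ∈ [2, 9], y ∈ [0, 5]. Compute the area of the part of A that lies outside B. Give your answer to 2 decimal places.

8.00

|A∩B|: x∈[8,9], y∈[1,5] → 1·4 = 4.
|A| = 12.
|A ∖ B| = |A| − |A∩B| = 12 − 4 = 8.00.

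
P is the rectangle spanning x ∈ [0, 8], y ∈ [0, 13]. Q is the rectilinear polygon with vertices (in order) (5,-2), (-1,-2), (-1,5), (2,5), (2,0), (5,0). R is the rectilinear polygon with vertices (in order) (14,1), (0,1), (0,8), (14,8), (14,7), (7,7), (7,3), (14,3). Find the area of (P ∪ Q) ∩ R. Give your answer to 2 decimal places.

|P ∪ Q| = 121.
|(P ∪ Q) ∩ R| = 52.00.

52.00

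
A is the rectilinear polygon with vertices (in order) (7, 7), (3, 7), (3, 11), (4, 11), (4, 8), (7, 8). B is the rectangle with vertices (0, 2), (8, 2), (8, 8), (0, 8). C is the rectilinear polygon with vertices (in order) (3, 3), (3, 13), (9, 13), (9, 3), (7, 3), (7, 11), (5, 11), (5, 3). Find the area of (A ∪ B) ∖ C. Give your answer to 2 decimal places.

33.00

|A ∪ B| = 51.
|(A ∪ B) ∩ C| = 18.
|(A ∪ B) ∖ C| = 51 − 18 = 33.00.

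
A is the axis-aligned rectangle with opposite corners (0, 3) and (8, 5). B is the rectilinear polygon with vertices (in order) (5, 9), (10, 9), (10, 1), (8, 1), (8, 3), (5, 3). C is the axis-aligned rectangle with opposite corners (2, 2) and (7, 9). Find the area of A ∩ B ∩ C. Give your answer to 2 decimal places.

The intersection is the polygon with vertices (5,3), (5,5), (7,5), (7,3).
By the shoelace formula its area is 4.00.

4.00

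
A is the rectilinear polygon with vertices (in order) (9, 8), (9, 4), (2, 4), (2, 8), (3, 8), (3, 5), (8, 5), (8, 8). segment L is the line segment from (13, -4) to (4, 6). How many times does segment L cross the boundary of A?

The segment meets the boundary at (4.9,5), (5.8,4).

2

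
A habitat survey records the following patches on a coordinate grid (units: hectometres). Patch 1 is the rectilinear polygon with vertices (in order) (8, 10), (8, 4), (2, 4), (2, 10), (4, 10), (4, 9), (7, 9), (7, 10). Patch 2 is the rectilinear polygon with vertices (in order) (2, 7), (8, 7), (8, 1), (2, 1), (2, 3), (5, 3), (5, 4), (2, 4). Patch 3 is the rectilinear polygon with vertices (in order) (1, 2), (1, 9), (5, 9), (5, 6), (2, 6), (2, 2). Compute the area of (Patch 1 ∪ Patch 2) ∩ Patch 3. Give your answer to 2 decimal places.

|Patch 1 ∪ Patch 2| = 48.
|(Patch 1 ∪ Patch 2) ∩ Patch 3| = 9.00.

9.00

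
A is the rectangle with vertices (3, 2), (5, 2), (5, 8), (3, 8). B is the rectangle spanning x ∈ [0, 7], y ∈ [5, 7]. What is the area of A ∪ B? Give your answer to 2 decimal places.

22.00

By inclusion–exclusion:
Individual areas: |A| = 12, |B| = 14.
|A∩B|: x∈[3,5], y∈[5,7] → 2·2 = 4.
|A ∪ B| = 26 − 4 = 22.00.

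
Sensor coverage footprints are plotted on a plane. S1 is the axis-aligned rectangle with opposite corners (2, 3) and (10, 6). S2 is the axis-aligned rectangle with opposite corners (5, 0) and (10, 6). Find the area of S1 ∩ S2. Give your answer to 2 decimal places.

|S1∩S2|: x∈[5,10], y∈[3,6] → 5·3 = 15.

15.00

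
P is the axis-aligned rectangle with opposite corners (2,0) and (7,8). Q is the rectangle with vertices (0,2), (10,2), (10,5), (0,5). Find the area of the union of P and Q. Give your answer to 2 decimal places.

By inclusion–exclusion:
Individual areas: |P| = 40, |Q| = 30.
|P∩Q|: x∈[2,7], y∈[2,5] → 5·3 = 15.
|P ∪ Q| = 70 − 15 = 55.00.

55.00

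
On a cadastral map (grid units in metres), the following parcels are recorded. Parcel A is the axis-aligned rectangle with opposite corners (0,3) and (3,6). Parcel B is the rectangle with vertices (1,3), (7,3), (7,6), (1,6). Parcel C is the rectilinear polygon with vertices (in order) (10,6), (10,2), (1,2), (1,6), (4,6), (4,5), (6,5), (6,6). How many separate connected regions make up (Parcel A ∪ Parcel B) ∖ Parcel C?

(Parcel A ∪ Parcel B) ∖ Parcel C splits into 2 disjoint pieces (area 2, area 3).

2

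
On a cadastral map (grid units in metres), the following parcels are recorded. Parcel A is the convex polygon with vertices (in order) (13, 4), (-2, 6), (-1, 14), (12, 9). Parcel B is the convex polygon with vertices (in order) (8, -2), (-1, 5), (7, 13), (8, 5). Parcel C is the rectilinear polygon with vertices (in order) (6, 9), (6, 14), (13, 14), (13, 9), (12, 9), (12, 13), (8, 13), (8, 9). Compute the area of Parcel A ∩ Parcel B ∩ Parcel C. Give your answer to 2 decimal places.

The intersection is the polygon with vertices (7.273,10.818), (7.5,9), (6,9), (6,11.308).
By the shoelace formula its area is 2.83.

2.83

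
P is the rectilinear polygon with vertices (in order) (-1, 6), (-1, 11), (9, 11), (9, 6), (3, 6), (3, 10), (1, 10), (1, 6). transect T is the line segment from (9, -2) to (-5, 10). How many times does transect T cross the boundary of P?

2

The segment meets the boundary at (-1,6.571), (-0.333,6).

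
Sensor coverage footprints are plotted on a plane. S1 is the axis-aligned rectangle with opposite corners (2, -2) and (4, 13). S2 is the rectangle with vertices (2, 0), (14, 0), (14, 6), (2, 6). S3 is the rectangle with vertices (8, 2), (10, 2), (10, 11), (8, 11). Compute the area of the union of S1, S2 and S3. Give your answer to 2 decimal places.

By inclusion–exclusion:
Individual areas: |S1| = 30, |S2| = 72, |S3| = 18.
|S1∩S2|: x∈[2,4], y∈[0,6] → 2·6 = 12.
|S1∩S3| = 0 (no overlap).
|S2∩S3|: x∈[8,10], y∈[2,6] → 2·4 = 8.
|S1∩S2∩S3| = 0.
|S1 ∪ S2 ∪ S3| = 120 − 20 + 0 = 100.00.

100.00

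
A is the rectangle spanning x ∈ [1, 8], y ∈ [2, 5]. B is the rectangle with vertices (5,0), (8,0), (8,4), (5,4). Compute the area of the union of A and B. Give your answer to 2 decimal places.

By inclusion–exclusion:
Individual areas: |A| = 21, |B| = 12.
|A∩B|: x∈[5,8], y∈[2,4] → 3·2 = 6.
|A ∪ B| = 33 − 6 = 27.00.

27.00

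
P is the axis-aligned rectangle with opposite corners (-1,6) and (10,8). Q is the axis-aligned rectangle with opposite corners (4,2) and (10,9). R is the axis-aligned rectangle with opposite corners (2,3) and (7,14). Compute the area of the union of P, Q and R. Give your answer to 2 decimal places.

By inclusion–exclusion:
Individual areas: |P| = 22, |Q| = 42, |R| = 55.
|P∩Q|: x∈[4,10], y∈[6,8] → 6·2 = 12.
|P∩R|: x∈[2,7], y∈[6,8] → 5·2 = 10.
|Q∩R|: x∈[4,7], y∈[3,9] → 3·6 = 18.
|P∩Q∩R| = 6.
|P ∪ Q ∪ R| = 119 − 40 + 6 = 85.00.

85.00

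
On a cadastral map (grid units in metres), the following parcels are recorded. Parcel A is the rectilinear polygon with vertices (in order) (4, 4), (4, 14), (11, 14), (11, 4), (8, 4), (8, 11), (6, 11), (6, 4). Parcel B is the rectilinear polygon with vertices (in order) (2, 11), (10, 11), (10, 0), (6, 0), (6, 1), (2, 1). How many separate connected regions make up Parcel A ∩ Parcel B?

Parcel A ∩ Parcel B splits into 2 disjoint pieces (area 14, area 14).

2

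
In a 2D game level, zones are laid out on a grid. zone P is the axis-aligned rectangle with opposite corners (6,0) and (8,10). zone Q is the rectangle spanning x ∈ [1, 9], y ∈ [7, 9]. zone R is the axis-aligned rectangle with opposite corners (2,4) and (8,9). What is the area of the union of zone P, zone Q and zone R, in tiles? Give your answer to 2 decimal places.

44.00

By inclusion–exclusion:
Individual areas: |zone P| = 20, |zone Q| = 16, |zone R| = 30.
|zone P∩zone Q|: x∈[6,8], y∈[7,9] → 2·2 = 4.
|zone P∩zone R|: x∈[6,8], y∈[4,9] → 2·5 = 10.
|zone Q∩zone R|: x∈[2,8], y∈[7,9] → 6·2 = 12.
|zone P∩zone Q∩zone R| = 4.
|zone P ∪ zone Q ∪ zone R| = 66 − 26 + 4 = 44.00.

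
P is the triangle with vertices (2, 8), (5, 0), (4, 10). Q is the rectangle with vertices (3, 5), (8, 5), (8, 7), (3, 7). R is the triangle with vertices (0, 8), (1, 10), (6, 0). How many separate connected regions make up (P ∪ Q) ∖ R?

(P ∪ Q) ∖ R splits into 2 disjoint pieces (area 15.45, area 0.5641).

2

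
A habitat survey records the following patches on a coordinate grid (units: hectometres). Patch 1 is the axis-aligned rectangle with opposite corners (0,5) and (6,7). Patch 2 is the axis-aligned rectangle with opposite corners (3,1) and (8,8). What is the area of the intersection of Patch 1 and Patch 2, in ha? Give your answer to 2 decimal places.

6.00

|Patch 1∩Patch 2|: x∈[3,6], y∈[5,7] → 3·2 = 6.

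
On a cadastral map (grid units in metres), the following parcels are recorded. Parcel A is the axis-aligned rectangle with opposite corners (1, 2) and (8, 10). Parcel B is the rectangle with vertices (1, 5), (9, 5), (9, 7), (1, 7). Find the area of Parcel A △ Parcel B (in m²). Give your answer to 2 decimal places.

|Parcel A∩Parcel B|: x∈[1,8], y∈[5,7] → 7·2 = 14.
|Parcel A △ Parcel B| = |Parcel A| + |Parcel B| − 2·|Parcel A∩Parcel B| = 56 + 16 − 28 = 44.00.

44.00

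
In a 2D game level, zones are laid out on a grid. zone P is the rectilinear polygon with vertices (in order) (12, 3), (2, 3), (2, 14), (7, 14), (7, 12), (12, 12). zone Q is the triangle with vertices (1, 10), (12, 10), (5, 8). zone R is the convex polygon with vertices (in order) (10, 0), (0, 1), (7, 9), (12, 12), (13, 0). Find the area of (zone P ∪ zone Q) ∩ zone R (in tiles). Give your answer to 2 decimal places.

The region (zone P ∪ zone Q) ∩ zone R is the polygon with vertices (2,3.286), (7,9), (12,12), (12,10), (12,3), (2,3).
By the shoelace formula its area is 53.21.

53.21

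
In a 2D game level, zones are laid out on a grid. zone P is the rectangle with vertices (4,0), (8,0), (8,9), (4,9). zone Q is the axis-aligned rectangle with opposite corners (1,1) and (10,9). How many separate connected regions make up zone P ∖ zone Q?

1

zone P ∖ zone Q is a single connected region.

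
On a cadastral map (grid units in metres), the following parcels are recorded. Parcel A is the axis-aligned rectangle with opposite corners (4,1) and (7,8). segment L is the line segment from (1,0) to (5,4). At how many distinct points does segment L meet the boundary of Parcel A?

The segment meets the boundary at (4,3).

1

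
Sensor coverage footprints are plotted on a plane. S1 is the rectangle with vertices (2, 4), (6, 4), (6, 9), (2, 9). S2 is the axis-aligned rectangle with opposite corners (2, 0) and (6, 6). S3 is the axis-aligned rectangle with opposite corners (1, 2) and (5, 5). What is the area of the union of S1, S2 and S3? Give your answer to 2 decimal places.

By inclusion–exclusion:
Individual areas: |S1| = 20, |S2| = 24, |S3| = 12.
|S1∩S2|: x∈[2,6], y∈[4,6] → 4·2 = 8.
|S1∩S3|: x∈[2,5], y∈[4,5] → 3·1 = 3.
|S2∩S3|: x∈[2,5], y∈[2,5] → 3·3 = 9.
|S1∩S2∩S3| = 3.
|S1 ∪ S2 ∪ S3| = 56 − 20 + 3 = 39.00.

39.00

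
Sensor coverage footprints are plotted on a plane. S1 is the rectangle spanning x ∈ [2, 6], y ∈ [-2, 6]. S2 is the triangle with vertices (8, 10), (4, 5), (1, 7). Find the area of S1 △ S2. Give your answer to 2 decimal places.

|S1| = 32, |S2| = 11.5, |S1∩S2| = 1.15.
|S1 △ S2| = |S1| + |S2| − 2·|S1∩S2| = 32 + 11.5 − 2.3 = 41.20.

41.20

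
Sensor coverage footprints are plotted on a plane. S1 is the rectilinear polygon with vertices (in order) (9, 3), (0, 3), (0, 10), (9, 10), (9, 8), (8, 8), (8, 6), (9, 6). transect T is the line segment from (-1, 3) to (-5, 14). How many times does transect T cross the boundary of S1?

The segment lies entirely outside S1 and never meets its boundary.

0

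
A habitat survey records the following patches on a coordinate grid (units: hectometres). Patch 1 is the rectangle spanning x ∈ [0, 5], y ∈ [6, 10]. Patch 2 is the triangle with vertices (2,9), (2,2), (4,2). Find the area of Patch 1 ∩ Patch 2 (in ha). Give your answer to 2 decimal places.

The intersection is the polygon with vertices (2,6), (2,9), (2.857,6).
By the shoelace formula its area is 1.29.

1.29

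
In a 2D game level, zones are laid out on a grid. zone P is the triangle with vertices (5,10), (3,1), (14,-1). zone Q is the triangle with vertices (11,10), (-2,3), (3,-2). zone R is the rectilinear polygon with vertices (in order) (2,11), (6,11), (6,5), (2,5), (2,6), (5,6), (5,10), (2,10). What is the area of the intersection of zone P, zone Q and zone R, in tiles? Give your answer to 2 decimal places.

The intersection is the polygon with vertices (4.111,6), (5,6), (5,6.769), (6,7.308), (6,5), (3.889,5).
By the shoelace formula its area is 3.04.

3.04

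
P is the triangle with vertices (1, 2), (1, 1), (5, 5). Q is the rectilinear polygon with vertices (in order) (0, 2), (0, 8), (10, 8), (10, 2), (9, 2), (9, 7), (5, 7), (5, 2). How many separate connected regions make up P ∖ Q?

P ∖ Q is a single connected region.

1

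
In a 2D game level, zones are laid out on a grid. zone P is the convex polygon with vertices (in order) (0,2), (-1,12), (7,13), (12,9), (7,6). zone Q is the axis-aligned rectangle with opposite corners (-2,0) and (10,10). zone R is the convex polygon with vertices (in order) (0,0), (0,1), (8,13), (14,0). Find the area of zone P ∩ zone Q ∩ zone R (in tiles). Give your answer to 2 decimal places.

24.43

The intersection is the polygon with vertices (9.385,10), (10,8.667), (10,7.8), (7,6), (1.077,2.615), (6,10).
By the shoelace formula its area is 24.43.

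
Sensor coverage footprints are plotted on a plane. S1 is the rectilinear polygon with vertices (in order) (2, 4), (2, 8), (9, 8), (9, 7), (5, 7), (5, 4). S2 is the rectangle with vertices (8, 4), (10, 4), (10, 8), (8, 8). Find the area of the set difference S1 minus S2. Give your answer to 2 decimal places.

15.00

|S1| = 16, |S1∩S2| = 1.
|S1 ∖ S2| = |S1| − |S1∩S2| = 16 − 1 = 15.00.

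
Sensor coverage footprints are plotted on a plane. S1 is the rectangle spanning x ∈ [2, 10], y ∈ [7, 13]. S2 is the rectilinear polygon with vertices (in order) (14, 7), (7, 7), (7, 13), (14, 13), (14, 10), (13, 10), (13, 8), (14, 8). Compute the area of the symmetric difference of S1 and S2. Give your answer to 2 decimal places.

|S1| = 48, |S2| = 40, |S1∩S2| = 18.
|S1 △ S2| = |S1| + |S2| − 2·|S1∩S2| = 48 + 40 − 36 = 52.00.

52.00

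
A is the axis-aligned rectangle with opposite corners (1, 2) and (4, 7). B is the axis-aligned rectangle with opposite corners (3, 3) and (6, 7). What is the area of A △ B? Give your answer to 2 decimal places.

|A∩B|: x∈[3,4], y∈[3,7] → 1·4 = 4.
|A △ B| = |A| + |B| − 2·|A∩B| = 15 + 12 − 8 = 19.00.

19.00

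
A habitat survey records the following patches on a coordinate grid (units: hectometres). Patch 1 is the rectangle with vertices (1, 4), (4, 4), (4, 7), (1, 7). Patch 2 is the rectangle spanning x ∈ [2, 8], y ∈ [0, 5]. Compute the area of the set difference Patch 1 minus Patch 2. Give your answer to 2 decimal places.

7.00

|Patch 1∩Patch 2|: x∈[2,4], y∈[4,5] → 2·1 = 2.
|Patch 1| = 9.
|Patch 1 ∖ Patch 2| = |Patch 1| − |Patch 1∩Patch 2| = 9 − 2 = 7.00.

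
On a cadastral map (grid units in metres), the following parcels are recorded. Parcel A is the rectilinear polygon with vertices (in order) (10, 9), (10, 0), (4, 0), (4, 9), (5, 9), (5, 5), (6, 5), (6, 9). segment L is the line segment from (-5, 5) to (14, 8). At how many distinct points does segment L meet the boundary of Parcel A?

The segment meets the boundary at (10,7.368), (6,6.737), (5,6.579), (4,6.421).

4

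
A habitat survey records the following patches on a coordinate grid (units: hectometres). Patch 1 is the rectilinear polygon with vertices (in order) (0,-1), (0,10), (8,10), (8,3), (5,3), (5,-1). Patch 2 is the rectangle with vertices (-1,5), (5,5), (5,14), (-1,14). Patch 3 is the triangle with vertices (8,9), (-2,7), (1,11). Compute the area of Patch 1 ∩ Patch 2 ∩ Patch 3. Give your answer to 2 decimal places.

The intersection is the polygon with vertices (4.5,10), (5,9.857), (5,8.4), (0,7.4), (0,9.667), (0.25,10).
By the shoelace formula its area is 10.42.

10.42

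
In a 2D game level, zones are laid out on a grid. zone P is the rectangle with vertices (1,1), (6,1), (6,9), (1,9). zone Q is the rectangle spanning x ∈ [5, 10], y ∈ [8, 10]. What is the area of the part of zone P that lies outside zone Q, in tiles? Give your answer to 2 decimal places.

39.00

|zone P∩zone Q|: x∈[5,6], y∈[8,9] → 1·1 = 1.
|zone P| = 40.
|zone P ∖ zone Q| = |zone P| − |zone P∩zone Q| = 40 − 1 = 39.00.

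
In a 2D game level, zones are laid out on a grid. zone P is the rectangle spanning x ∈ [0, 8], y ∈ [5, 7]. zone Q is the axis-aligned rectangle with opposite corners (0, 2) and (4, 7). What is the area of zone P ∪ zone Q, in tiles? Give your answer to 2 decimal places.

By inclusion–exclusion:
Individual areas: |zone P| = 16, |zone Q| = 20.
|zone P∩zone Q|: x∈[0,4], y∈[5,7] → 4·2 = 8.
|zone P ∪ zone Q| = 36 − 8 = 28.00.

28.00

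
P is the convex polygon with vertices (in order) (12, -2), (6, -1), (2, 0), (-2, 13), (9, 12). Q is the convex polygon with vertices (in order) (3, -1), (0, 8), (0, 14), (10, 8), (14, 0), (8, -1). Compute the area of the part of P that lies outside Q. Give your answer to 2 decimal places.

|P| = 137.5, |P∩Q| = 110.1337.
|P ∖ Q| = |P| − |P∩Q| = 137.5 − 110.1337 = 27.37.

27.37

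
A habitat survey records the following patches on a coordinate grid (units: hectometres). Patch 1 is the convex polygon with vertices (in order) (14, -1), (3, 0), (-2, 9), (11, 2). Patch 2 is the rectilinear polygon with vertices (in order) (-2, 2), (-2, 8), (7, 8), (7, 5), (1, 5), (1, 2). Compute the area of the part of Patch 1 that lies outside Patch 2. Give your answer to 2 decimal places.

45.69

|Patch 1| = 56, |Patch 1∩Patch 2| = 10.3063.
|Patch 1 ∖ Patch 2| = |Patch 1| − |Patch 1∩Patch 2| = 56 − 10.3063 = 45.69.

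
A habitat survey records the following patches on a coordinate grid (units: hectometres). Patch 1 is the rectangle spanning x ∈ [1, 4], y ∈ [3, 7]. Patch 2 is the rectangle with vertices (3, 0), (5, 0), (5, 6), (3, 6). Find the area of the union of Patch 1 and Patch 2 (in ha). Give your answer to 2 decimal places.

21.00

By inclusion–exclusion:
Individual areas: |Patch 1| = 12, |Patch 2| = 12.
|Patch 1∩Patch 2|: x∈[3,4], y∈[3,6] → 1·3 = 3.
|Patch 1 ∪ Patch 2| = 24 − 3 = 21.00.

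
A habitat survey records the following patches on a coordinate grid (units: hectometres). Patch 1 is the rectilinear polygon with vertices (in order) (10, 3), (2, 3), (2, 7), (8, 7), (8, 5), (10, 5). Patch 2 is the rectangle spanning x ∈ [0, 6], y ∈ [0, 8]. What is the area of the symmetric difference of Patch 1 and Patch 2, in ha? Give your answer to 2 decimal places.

44.00

|Patch 1| = 28, |Patch 2| = 48, |Patch 1∩Patch 2| = 16.
|Patch 1 △ Patch 2| = |Patch 1| + |Patch 2| − 2·|Patch 1∩Patch 2| = 28 + 48 − 32 = 44.00.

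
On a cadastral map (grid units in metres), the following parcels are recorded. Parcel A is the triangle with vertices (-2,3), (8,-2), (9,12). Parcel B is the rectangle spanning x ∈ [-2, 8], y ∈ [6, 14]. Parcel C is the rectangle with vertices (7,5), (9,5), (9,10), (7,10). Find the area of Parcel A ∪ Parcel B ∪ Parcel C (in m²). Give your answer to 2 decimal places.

By inclusion–exclusion:
Individual areas: |Parcel A| = 72.5, |Parcel B| = 80, |Parcel C| = 10.
|Parcel A∩Parcel B| = 16.4091.
|Parcel A∩Parcel C| = 8.3929.
|Parcel B∩Parcel C|: x∈[7,8], y∈[6,10] → 1·4 = 4.
|Parcel A∩Parcel B∩Parcel C| = 4.
|Parcel A ∪ Parcel B ∪ Parcel C| = 162.5 − 28.8019 + 4 = 137.70.

137.70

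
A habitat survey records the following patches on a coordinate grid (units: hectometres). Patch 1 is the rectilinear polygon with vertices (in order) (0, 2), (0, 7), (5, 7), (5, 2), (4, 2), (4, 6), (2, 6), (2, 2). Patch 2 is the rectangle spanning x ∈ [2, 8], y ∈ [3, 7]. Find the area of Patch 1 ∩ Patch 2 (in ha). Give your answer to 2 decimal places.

6.00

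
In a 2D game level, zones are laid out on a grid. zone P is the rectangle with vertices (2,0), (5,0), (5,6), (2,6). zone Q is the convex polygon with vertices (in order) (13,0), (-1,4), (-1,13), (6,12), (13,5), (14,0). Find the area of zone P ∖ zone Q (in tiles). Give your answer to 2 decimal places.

8.14

|zone P| = 18, |zone P∩zone Q| = 9.8571.
|zone P ∖ zone Q| = |zone P| − |zone P∩zone Q| = 18 − 9.8571 = 8.14.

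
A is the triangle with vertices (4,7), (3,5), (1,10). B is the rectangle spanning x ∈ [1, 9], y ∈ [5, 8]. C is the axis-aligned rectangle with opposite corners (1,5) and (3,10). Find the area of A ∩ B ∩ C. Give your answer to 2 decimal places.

The intersection is the polygon with vertices (1.8,8), (3,8), (3,5).
By the shoelace formula its area is 1.80.

1.80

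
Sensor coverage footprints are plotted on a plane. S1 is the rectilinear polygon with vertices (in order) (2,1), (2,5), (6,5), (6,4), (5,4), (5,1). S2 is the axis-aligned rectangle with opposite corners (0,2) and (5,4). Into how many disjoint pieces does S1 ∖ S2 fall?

2

S1 ∖ S2 splits into 2 disjoint pieces (area 3, area 4).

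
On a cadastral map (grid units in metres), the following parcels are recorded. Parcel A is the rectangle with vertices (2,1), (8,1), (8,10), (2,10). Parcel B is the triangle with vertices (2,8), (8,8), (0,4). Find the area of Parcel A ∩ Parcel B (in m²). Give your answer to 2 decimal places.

The intersection is the polygon with vertices (2,8), (8,8), (2,5).
By the shoelace formula its area is 9.00.

9.00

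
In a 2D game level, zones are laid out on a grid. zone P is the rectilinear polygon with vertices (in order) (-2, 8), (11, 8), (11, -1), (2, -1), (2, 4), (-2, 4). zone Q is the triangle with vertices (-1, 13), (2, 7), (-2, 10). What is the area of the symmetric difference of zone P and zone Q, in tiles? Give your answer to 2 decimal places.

103.67

|zone P| = 97, |zone Q| = 7.5, |zone P∩zone Q| = 0.4167.
|zone P △ zone Q| = |zone P| + |zone Q| − 2·|zone P∩zone Q| = 97 + 7.5 − 0.8333 = 103.67.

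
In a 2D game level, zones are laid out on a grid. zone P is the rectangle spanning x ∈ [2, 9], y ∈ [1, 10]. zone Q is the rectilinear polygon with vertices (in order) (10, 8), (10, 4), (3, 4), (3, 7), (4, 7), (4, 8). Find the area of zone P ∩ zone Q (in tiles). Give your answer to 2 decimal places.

The intersection is the polygon with vertices (9,4), (3,4), (3,7), (4,7), (4,8), (9,8).
By the shoelace formula its area is 23.00.

23.00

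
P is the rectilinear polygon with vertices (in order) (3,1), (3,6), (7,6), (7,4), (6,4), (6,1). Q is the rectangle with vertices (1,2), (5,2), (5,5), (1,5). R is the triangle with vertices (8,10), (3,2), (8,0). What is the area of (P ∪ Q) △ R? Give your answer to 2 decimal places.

26.50

|P ∪ Q| = 23.
|(P ∪ Q) ∩ R| = 10.75.
|(P ∪ Q) △ R| = 23 + 25 − 21.5 = 26.50.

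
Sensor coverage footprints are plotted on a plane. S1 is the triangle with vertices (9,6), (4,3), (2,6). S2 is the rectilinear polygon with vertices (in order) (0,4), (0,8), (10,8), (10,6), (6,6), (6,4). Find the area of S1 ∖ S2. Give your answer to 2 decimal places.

3.87

|S1| = 10.5, |S1∩S2| = 6.6333.
|S1 ∖ S2| = |S1| − |S1∩S2| = 10.5 − 6.6333 = 3.87.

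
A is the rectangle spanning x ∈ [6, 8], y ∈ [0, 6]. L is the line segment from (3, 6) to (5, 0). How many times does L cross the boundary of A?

0

The segment lies entirely outside A and never meets its boundary.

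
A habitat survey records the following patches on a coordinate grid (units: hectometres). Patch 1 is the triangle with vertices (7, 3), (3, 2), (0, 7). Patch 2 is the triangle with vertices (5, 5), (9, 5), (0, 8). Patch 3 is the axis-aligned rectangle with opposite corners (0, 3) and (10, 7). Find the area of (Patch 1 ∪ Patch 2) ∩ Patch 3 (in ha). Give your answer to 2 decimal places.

|Patch 1 ∪ Patch 2| = 17.5.
|(Patch 1 ∪ Patch 2) ∩ Patch 3| = 14.53.

14.53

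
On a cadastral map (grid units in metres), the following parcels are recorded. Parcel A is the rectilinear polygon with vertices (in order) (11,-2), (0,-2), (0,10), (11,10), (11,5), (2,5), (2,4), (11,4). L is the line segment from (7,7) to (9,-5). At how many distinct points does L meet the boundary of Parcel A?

3

The segment meets the boundary at (8.5,-2), (7.5,4), (7.333,5).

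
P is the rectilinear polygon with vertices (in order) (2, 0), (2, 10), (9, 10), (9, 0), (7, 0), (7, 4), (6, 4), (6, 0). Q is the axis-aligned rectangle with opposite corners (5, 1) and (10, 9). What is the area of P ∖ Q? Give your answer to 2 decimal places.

|P| = 66, |P∩Q| = 29.
|P ∖ Q| = |P| − |P∩Q| = 66 − 29 = 37.00.

37.00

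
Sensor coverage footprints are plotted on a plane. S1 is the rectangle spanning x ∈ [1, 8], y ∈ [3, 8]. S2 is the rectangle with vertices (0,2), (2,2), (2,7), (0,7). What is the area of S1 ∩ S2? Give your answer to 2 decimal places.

|S1∩S2|: x∈[1,2], y∈[3,7] → 1·4 = 4.

4.00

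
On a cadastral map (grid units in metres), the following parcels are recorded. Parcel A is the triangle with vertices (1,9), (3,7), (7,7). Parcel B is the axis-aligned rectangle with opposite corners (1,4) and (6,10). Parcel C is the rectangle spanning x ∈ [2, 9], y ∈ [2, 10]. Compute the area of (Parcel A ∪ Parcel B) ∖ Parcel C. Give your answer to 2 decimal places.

|Parcel A ∪ Parcel B| = 30.1667.
|(Parcel A ∪ Parcel B) ∩ Parcel C| = 24.1667.
|(Parcel A ∪ Parcel B) ∖ Parcel C| = 30.1667 − 24.1667 = 6.00.

6.00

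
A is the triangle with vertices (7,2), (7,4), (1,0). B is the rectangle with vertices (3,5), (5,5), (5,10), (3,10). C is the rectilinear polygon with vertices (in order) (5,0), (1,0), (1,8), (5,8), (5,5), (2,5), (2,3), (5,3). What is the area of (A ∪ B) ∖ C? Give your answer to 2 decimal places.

|A ∪ B| = 16.
|(A ∪ B) ∩ C| = 8.6667.
|(A ∪ B) ∖ C| = 16 − 8.6667 = 7.33.

7.33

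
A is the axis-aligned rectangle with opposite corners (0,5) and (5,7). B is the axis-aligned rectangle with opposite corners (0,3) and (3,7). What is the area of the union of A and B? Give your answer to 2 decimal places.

By inclusion–exclusion:
Individual areas: |A| = 10, |B| = 12.
|A∩B|: x∈[0,3], y∈[5,7] → 3·2 = 6.
|A ∪ B| = 22 − 6 = 16.00.

16.00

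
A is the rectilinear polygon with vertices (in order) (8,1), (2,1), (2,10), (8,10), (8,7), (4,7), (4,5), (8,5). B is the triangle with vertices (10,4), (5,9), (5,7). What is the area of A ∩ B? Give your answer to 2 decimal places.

The intersection is the polygon with vertices (5,7), (5,9), (7,7).
By the shoelace formula its area is 2.00.

2.00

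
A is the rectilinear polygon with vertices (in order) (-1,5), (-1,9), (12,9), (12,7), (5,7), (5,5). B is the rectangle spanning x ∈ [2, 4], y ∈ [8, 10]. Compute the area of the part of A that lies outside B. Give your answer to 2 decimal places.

|A| = 38, |A∩B| = 2.
|A ∖ B| = |A| − |A∩B| = 38 − 2 = 36.00.

36.00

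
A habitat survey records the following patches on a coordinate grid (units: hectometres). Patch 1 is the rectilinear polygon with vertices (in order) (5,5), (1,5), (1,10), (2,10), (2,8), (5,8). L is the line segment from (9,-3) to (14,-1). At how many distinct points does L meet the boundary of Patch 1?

The segment lies entirely outside Patch 1 and never meets its boundary.

0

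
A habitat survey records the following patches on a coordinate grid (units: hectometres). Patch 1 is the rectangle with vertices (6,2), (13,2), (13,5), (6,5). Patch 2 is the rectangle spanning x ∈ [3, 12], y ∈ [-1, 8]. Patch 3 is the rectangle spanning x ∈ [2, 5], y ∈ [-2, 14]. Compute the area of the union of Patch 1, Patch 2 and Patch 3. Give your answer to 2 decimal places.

114.00

By inclusion–exclusion:
Individual areas: |Patch 1| = 21, |Patch 2| = 81, |Patch 3| = 48.
|Patch 1∩Patch 2|: x∈[6,12], y∈[2,5] → 6·3 = 18.
|Patch 1∩Patch 3| = 0 (no overlap).
|Patch 2∩Patch 3|: x∈[3,5], y∈[-1,8] → 2·9 = 18.
|Patch 1∩Patch 2∩Patch 3| = 0.
|Patch 1 ∪ Patch 2 ∪ Patch 3| = 150 − 36 + 0 = 114.00.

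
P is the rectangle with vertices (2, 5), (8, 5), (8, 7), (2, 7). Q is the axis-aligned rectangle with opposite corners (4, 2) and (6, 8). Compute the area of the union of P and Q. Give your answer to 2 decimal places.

20.00

By inclusion–exclusion:
Individual areas: |P| = 12, |Q| = 12.
|P∩Q|: x∈[4,6], y∈[5,7] → 2·2 = 4.
|P ∪ Q| = 24 − 4 = 20.00.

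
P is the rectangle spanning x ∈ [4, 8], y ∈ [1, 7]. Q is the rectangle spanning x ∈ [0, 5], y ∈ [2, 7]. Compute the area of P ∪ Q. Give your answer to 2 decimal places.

By inclusion–exclusion:
Individual areas: |P| = 24, |Q| = 25.
|P∩Q|: x∈[4,5], y∈[2,7] → 1·5 = 5.
|P ∪ Q| = 49 − 5 = 44.00.

44.00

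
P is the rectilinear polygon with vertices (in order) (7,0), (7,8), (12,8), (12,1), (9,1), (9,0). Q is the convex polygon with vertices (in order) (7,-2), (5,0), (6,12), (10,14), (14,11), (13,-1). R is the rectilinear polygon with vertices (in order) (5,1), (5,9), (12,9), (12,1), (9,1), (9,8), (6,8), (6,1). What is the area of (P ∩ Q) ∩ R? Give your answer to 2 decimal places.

21.00

|P ∩ Q| = 37.
|(P ∩ Q) ∩ R| = 21.00.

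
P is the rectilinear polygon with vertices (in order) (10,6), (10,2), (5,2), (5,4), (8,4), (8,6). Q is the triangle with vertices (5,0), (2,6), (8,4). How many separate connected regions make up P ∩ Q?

P ∩ Q is a single connected region.

1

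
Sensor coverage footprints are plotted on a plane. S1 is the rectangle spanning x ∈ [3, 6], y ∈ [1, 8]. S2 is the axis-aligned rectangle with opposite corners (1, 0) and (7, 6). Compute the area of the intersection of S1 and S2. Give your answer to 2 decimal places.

|S1∩S2|: x∈[3,6], y∈[1,6] → 3·5 = 15.

15.00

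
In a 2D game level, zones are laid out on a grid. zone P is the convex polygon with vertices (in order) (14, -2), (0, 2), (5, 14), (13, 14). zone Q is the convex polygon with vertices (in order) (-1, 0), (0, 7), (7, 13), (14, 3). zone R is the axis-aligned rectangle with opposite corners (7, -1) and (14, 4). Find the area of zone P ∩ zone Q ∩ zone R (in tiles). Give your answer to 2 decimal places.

The intersection is the polygon with vertices (13.657,3.49), (13.691,2.938), (7,1.6), (7,4), (13.3,4).
By the shoelace formula its area is 11.46.

11.46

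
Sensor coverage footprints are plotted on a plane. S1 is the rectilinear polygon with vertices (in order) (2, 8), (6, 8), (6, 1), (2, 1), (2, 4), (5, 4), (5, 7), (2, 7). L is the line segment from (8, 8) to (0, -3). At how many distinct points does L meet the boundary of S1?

The segment meets the boundary at (2.909,1), (6,5.25).

2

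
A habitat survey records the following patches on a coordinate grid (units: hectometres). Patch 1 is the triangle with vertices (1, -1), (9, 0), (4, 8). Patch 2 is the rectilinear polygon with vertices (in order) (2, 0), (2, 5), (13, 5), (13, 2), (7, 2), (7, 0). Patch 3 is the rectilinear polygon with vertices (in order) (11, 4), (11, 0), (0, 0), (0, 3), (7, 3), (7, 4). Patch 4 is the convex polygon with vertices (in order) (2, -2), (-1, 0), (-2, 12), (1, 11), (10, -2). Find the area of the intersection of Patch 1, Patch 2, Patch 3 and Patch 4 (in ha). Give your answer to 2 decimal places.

The intersection is the polygon with vertices (7,0), (2,0), (2,2), (2.333,3), (6.538,3), (7.231,2), (7,2).
By the shoelace formula its area is 14.72.

14.72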